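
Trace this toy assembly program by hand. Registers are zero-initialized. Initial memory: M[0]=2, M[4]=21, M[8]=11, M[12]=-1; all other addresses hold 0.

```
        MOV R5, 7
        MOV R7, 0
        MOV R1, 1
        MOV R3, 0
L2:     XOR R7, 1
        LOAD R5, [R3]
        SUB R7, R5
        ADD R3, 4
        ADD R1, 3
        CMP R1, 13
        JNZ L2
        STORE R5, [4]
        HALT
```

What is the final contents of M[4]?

-1

R5=7
R7=0
R1=1
R3=0
R7=0^1=1
R5=M[0]=2
R7=1-2=-1
R3=0+4=4
R1=1+3=4
CMP R1, 13  (cmp 4,13)
JNZ L2: taken
R7=(-1)^1=-2
R5=M[4]=21
R7=(-2)-21=-23
R3=4+4=8
R1=4+3=7
CMP R1, 13  (cmp 7,13)
JNZ L2: taken
R7=(-23)^1=-24
R5=M[8]=11
R7=(-24)-11=-35
R3=8+4=12
R1=7+3=10
CMP R1, 13  (cmp 10,13)
JNZ L2: taken
R7=(-35)^1=-36
R5=M[12]=-1
R7=(-36)-(-1)=-35
R3=12+4=16
R1=10+3=13
CMP R1, 13  (cmp 13,13)
JNZ L2: not taken
STORE R5, [4] → M[4]=-1
halt.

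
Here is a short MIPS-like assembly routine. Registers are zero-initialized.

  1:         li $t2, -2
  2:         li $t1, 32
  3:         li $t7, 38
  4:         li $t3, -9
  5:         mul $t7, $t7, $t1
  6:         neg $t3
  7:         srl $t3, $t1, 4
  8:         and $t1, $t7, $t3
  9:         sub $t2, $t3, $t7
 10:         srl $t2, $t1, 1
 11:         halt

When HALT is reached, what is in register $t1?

li $t2, -2 → $t2=-2
li $t1, 32 → $t1=32
li $t7, 38 → $t7=38
li $t3, -9 → $t3=-9
mul $t7, $t7, $t1 → $t7=38*32=1216
neg $t3 → $t3=-(-9)=9
srl $t3, $t1, 4 → $t3=32>>4=2
and $t1, $t7, $t3 → $t1=1216&2=0
sub $t2, $t3, $t7 → $t2=2-1216=-1214
srl $t2, $t1, 1 → $t2=0>>1=0
halt.

0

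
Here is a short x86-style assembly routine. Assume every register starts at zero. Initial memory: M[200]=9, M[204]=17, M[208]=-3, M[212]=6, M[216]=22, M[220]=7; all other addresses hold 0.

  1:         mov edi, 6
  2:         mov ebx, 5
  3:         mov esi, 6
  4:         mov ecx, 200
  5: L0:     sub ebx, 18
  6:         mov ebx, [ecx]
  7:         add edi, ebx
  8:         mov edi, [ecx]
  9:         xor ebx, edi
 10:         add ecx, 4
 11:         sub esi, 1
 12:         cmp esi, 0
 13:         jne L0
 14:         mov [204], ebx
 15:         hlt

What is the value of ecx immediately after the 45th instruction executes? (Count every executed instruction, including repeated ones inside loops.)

216

mov edi, 6 → edi=6
mov ebx, 5 → ebx=5
mov esi, 6 → esi=6
mov ecx, 200 → ecx=200
sub ebx, 18 → ebx=5-18=-13
mov ebx, [ecx] → ebx=M[200]=9
add edi, ebx → edi=6+9=15
mov edi, [ecx] → edi=M[200]=9
xor ebx, edi → ebx=9^9=0
add ecx, 4 → ecx=200+4=204
sub esi, 1 → esi=6-1=5
cmp esi, 0  (cmp 5,0)
jne L0: taken
sub ebx, 18 → ebx=0-18=-18
mov ebx, [ecx] → ebx=M[204]=17
add edi, ebx → edi=9+17=26
mov edi, [ecx] → edi=M[204]=17
xor ebx, edi → ebx=17^17=0
add ecx, 4 → ecx=204+4=208
sub esi, 1 → esi=5-1=4
cmp esi, 0  (cmp 4,0)
jne L0: taken
sub ebx, 18 → ebx=0-18=-18
mov ebx, [ecx] → ebx=M[208]=-3
add edi, ebx → edi=17+(-3)=14
mov edi, [ecx] → edi=M[208]=-3
xor ebx, edi → ebx=(-3)^(-3)=0
add ecx, 4 → ecx=208+4=212
sub esi, 1 → esi=4-1=3
cmp esi, 0  (cmp 3,0)
jne L0: taken
sub ebx, 18 → ebx=0-18=-18
mov ebx, [ecx] → ebx=M[212]=6
add edi, ebx → edi=(-3)+6=3
mov edi, [ecx] → edi=M[212]=6
xor ebx, edi → ebx=6^6=0
add ecx, 4 → ecx=212+4=216
sub esi, 1 → esi=3-1=2
cmp esi, 0  (cmp 2,0)
jne L0: taken
sub ebx, 18 → ebx=0-18=-18
mov ebx, [ecx] → ebx=M[216]=22
add edi, ebx → edi=6+22=28
mov edi, [ecx] → edi=M[216]=22
xor ebx, edi → ebx=22^22=0
After step 45: ecx = 216.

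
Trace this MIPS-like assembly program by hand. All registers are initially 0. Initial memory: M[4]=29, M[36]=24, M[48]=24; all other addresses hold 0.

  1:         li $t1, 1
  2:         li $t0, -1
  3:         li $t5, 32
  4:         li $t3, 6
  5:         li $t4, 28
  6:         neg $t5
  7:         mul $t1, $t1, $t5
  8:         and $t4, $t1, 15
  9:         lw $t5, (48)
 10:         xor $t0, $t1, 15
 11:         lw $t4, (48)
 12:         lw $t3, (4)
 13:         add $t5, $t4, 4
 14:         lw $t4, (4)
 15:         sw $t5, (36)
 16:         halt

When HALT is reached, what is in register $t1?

-32

after li $t1, 1: $t1=1
after li $t0, -1: $t0=-1
after li $t5, 32: $t5=32
after li $t3, 6: $t3=6
after li $t4, 28: $t4=28
after neg $t5: $t5=-(32)=-32
after mul $t1, $t1, $t5: $t1=1*(-32)=-32
after and $t4, $t1, 15: $t4=(-32)&15=0
after lw $t5, (48): $t5=M[48]=24
after xor $t0, $t1, 15: $t0=(-32)^15=-17
after lw $t4, (48): $t4=M[48]=24
after lw $t3, (4): $t3=M[4]=29
after add $t5, $t4, 4: $t5=24+4=28
after lw $t4, (4): $t4=M[4]=29
sw $t5, (36) → M[36]=28
halt.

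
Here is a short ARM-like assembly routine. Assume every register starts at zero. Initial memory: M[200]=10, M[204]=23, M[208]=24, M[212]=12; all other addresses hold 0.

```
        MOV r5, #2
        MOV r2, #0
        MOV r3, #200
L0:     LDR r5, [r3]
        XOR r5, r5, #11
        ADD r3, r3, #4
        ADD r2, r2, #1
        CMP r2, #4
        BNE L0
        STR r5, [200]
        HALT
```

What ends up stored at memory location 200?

7

MOV r5, #2 → r5=2
MOV r2, #0 → r2=0
MOV r3, #200 → r3=200
LDR r5, [r3] → r5=M[200]=10
XOR r5, r5, #11 → r5=10^11=1
ADD r3, r3, #4 → r3=200+4=204
ADD r2, r2, #1 → r2=0+1=1
CMP r2, #4  (cmp 1,4)
BNE L0: taken
LDR r5, [r3] → r5=M[204]=23
XOR r5, r5, #11 → r5=23^11=28
ADD r3, r3, #4 → r3=204+4=208
ADD r2, r2, #1 → r2=1+1=2
CMP r2, #4  (cmp 2,4)
BNE L0: taken
LDR r5, [r3] → r5=M[208]=24
XOR r5, r5, #11 → r5=24^11=19
ADD r3, r3, #4 → r3=208+4=212
ADD r2, r2, #1 → r2=2+1=3
CMP r2, #4  (cmp 3,4)
BNE L0: taken
LDR r5, [r3] → r5=M[212]=12
XOR r5, r5, #11 → r5=12^11=7
ADD r3, r3, #4 → r3=212+4=216
ADD r2, r2, #1 → r2=3+1=4
CMP r2, #4  (cmp 4,4)
BNE L0: not taken
STR r5, [200] → M[200]=7
halt.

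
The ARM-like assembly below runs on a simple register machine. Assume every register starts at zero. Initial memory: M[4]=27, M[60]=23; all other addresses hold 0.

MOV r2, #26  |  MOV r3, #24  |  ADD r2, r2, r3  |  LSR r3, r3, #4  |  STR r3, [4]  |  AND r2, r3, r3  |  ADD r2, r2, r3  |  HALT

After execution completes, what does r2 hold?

r2=26
r3=24
r2=26+24=50
r3=24>>4=1
STR r3, [4] → M[4]=1
r2=1&1=1
r2=1+1=2
halt.

2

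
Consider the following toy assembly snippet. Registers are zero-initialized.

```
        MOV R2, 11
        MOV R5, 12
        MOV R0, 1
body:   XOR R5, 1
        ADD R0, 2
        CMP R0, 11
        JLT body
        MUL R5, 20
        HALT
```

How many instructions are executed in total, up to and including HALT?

MOV R2, 11 → R2=11
MOV R5, 12 → R5=12
MOV R0, 1 → R0=1
XOR R5, 1 → R5=12^1=13
ADD R0, 2 → R0=1+2=3
CMP R0, 11  (cmp 3,11)
JLT body: taken
XOR R5, 1 → R5=13^1=12
ADD R0, 2 → R0=3+2=5
CMP R0, 11  (cmp 5,11)
JLT body: taken
XOR R5, 1 → R5=12^1=13
ADD R0, 2 → R0=5+2=7
CMP R0, 11  (cmp 7,11)
JLT body: taken
XOR R5, 1 → R5=13^1=12
ADD R0, 2 → R0=7+2=9
CMP R0, 11  (cmp 9,11)
JLT body: taken
XOR R5, 1 → R5=12^1=13
ADD R0, 2 → R0=9+2=11
CMP R0, 11  (cmp 11,11)
JLT body: not taken
MUL R5, 20 → R5=13*20=260
halt.
Total executed instructions: 25.

25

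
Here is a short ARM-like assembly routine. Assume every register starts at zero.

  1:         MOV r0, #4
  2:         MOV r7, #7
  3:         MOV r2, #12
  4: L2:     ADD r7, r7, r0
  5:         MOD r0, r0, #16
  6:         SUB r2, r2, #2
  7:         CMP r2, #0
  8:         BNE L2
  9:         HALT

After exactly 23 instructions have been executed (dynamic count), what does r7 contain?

MOV r0, #4 → r0=4
MOV r7, #7 → r7=7
MOV r2, #12 → r2=12
ADD r7, r7, r0 → r7=7+4=11
MOD r0, r0, #16 → r0=4%16=4
SUB r2, r2, #2 → r2=12-2=10
CMP r2, #0  (cmp 10,0)
BNE L2: taken
ADD r7, r7, r0 → r7=11+4=15
MOD r0, r0, #16 → r0=4%16=4
SUB r2, r2, #2 → r2=10-2=8
CMP r2, #0  (cmp 8,0)
BNE L2: taken
ADD r7, r7, r0 → r7=15+4=19
MOD r0, r0, #16 → r0=4%16=4
SUB r2, r2, #2 → r2=8-2=6
CMP r2, #0  (cmp 6,0)
BNE L2: taken
ADD r7, r7, r0 → r7=19+4=23
MOD r0, r0, #16 → r0=4%16=4
SUB r2, r2, #2 → r2=6-2=4
CMP r2, #0  (cmp 4,0)
BNE L2: taken
After step 23: r7 = 23.

23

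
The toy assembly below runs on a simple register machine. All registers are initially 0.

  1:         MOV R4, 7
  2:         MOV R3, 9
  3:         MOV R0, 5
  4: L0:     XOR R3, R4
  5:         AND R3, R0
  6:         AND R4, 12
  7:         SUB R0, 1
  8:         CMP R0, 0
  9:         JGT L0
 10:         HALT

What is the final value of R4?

MOV R4, 7 → R4=7
MOV R3, 9 → R3=9
MOV R0, 5 → R0=5
XOR R3, R4 → R3=9^7=14
AND R3, R0 → R3=14&5=4
AND R4, 12 → R4=7&12=4
SUB R0, 1 → R0=5-1=4
CMP R0, 0  (cmp 4,0)
JGT L0: taken
XOR R3, R4 → R3=4^4=0
AND R3, R0 → R3=0&4=0
AND R4, 12 → R4=4&12=4
SUB R0, 1 → R0=4-1=3
CMP R0, 0  (cmp 3,0)
JGT L0: taken
XOR R3, R4 → R3=0^4=4
AND R3, R0 → R3=4&3=0
AND R4, 12 → R4=4&12=4
SUB R0, 1 → R0=3-1=2
CMP R0, 0  (cmp 2,0)
JGT L0: taken
XOR R3, R4 → R3=0^4=4
AND R3, R0 → R3=4&2=0
AND R4, 12 → R4=4&12=4
SUB R0, 1 → R0=2-1=1
CMP R0, 0  (cmp 1,0)
JGT L0: taken
XOR R3, R4 → R3=0^4=4
AND R3, R0 → R3=4&1=0
AND R4, 12 → R4=4&12=4
SUB R0, 1 → R0=1-1=0
CMP R0, 0  (cmp 0,0)
JGT L0: not taken
halt.

4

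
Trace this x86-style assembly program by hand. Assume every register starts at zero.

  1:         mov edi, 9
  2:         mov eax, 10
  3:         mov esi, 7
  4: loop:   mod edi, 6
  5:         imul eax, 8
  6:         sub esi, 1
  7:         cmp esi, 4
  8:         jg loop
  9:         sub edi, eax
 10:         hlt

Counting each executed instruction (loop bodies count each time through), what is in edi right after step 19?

mov edi, 9 → edi=9
mov eax, 10 → eax=10
mov esi, 7 → esi=7
mod edi, 6 → edi=9%6=3
imul eax, 8 → eax=10*8=80
sub esi, 1 → esi=7-1=6
cmp esi, 4  (cmp 6,4)
jg loop: taken
mod edi, 6 → edi=3%6=3
imul eax, 8 → eax=80*8=640
sub esi, 1 → esi=6-1=5
cmp esi, 4  (cmp 5,4)
jg loop: taken
mod edi, 6 → edi=3%6=3
imul eax, 8 → eax=640*8=5120
sub esi, 1 → esi=5-1=4
cmp esi, 4  (cmp 4,4)
jg loop: not taken
sub edi, eax → edi=3-5120=-5117
After step 19: edi = -5117.

-5117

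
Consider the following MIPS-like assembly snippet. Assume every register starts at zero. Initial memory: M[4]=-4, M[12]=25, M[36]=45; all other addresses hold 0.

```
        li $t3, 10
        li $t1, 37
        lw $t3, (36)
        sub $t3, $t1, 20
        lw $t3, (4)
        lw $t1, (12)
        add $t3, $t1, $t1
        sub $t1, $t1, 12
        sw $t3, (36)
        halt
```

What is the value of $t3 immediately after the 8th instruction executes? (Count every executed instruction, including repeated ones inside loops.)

50

$t3=10
$t1=37
$t3=M[36]=45
$t3=37-20=17
$t3=M[4]=-4
$t1=M[12]=25
$t3=25+25=50
$t1=25-12=13
After step 8: $t3 = 50.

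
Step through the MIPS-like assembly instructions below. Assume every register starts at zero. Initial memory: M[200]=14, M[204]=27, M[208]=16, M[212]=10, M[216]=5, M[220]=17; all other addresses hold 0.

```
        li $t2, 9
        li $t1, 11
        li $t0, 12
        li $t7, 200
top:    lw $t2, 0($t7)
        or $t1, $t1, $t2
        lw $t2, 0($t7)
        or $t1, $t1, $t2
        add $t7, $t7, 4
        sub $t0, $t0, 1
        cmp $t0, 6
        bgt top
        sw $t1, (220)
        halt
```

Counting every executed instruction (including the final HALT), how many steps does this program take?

54

$t2=9
$t1=11
$t0=12
$t7=200
$t2=M[200]=14
$t1=11|14=15
$t2=M[200]=14
$t1=15|14=15
$t7=200+4=204
$t0=12-1=11
cmp $t0, 6  (cmp 11,6)
bgt top: taken
$t2=M[204]=27
$t1=15|27=31
$t2=M[204]=27
$t1=31|27=31
$t7=204+4=208
$t0=11-1=10
cmp $t0, 6  (cmp 10,6)
bgt top: taken
$t2=M[208]=16
$t1=31|16=31
$t2=M[208]=16
$t1=31|16=31
$t7=208+4=212
$t0=10-1=9
cmp $t0, 6  (cmp 9,6)
bgt top: taken
$t2=M[212]=10
$t1=31|10=31
$t2=M[212]=10
$t1=31|10=31
$t7=212+4=216
$t0=9-1=8
cmp $t0, 6  (cmp 8,6)
bgt top: taken
$t2=M[216]=5
$t1=31|5=31
$t2=M[216]=5
$t1=31|5=31
$t7=216+4=220
$t0=8-1=7
cmp $t0, 6  (cmp 7,6)
bgt top: taken
$t2=M[220]=17
$t1=31|17=31
$t2=M[220]=17
$t1=31|17=31
$t7=220+4=224
$t0=7-1=6
cmp $t0, 6  (cmp 6,6)
bgt top: not taken
sw $t1, (220) → M[220]=31
halt.
Total executed instructions: 54.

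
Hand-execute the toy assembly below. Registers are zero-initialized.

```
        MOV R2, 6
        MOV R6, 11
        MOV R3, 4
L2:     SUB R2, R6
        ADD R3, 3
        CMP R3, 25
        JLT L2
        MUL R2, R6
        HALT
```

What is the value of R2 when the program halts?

R2=6
R6=11
R3=4
R2=6-11=-5
R3=4+3=7
CMP R3, 25  (cmp 7,25)
JLT L2: taken
R2=(-5)-11=-16
R3=7+3=10
CMP R3, 25  (cmp 10,25)
JLT L2: taken
R2=(-16)-11=-27
R3=10+3=13
CMP R3, 25  (cmp 13,25)
JLT L2: taken
R2=(-27)-11=-38
R3=13+3=16
CMP R3, 25  (cmp 16,25)
JLT L2: taken
R2=(-38)-11=-49
R3=16+3=19
CMP R3, 25  (cmp 19,25)
JLT L2: taken
R2=(-49)-11=-60
R3=19+3=22
CMP R3, 25  (cmp 22,25)
JLT L2: taken
R2=(-60)-11=-71
R3=22+3=25
CMP R3, 25  (cmp 25,25)
JLT L2: not taken
R2=(-71)*11=-781
halt.

-781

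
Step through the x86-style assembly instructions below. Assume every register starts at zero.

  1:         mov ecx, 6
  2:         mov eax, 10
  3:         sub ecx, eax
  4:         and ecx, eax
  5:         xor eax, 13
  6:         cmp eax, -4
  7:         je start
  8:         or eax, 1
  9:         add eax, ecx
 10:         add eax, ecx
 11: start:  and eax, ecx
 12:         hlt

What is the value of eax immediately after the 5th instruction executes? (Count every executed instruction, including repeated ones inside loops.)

after mov ecx, 6: ecx=6
after mov eax, 10: eax=10
after sub ecx, eax: ecx=6-10=-4
after and ecx, eax: ecx=(-4)&10=8
after xor eax, 13: eax=10^13=7
After step 5: eax = 7.

7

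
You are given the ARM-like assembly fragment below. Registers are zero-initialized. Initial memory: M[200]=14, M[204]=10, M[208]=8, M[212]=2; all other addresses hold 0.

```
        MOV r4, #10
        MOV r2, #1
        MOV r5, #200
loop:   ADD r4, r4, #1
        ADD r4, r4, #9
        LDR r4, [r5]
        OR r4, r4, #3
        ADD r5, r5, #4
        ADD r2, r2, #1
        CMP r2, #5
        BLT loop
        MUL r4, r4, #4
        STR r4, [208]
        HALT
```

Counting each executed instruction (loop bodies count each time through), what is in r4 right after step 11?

MOV r4, #10 → r4=10
MOV r2, #1 → r2=1
MOV r5, #200 → r5=200
ADD r4, r4, #1 → r4=10+1=11
ADD r4, r4, #9 → r4=11+9=20
LDR r4, [r5] → r4=M[200]=14
OR r4, r4, #3 → r4=14|3=15
ADD r5, r5, #4 → r5=200+4=204
ADD r2, r2, #1 → r2=1+1=2
CMP r2, #5  (cmp 2,5)
BLT loop: taken
After step 11: r4 = 15.

15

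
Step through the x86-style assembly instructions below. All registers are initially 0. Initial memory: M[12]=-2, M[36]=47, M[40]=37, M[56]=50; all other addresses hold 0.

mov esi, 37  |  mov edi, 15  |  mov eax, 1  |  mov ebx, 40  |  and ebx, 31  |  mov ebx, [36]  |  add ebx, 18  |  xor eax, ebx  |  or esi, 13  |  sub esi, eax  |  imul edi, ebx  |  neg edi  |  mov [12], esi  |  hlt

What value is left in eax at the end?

after mov esi, 37: esi=37
after mov edi, 15: edi=15
after mov eax, 1: eax=1
after mov ebx, 40: ebx=40
after and ebx, 31: ebx=40&31=8
after mov ebx, [36]: ebx=M[36]=47
after add ebx, 18: ebx=47+18=65
after xor eax, ebx: eax=1^65=64
after or esi, 13: esi=37|13=45
after sub esi, eax: esi=45-64=-19
after imul edi, ebx: edi=15*65=975
after neg edi: edi=-(975)=-975
mov [12], esi → M[12]=-19
halt.

64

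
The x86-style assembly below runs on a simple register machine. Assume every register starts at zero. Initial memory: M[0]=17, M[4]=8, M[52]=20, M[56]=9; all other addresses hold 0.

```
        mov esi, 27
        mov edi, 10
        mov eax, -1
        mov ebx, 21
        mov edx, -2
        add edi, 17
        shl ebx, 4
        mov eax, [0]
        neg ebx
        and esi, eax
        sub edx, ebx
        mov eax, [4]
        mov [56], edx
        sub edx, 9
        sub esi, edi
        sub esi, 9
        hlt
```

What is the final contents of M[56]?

334

esi=27
edi=10
eax=-1
ebx=21
edx=-2
edi=10+17=27
ebx=21<<4=336
eax=M[0]=17
ebx=-(336)=-336
esi=27&17=17
edx=(-2)-(-336)=334
eax=M[4]=8
mov [56], edx → M[56]=334
edx=334-9=325
esi=17-27=-10
esi=(-10)-9=-19
halt.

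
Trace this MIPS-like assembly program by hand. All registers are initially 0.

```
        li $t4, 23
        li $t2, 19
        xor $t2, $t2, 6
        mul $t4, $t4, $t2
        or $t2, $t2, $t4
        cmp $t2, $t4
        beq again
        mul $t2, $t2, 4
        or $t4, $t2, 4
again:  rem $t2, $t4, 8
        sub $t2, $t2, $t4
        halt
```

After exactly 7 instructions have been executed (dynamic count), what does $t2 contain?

503

after li $t4, 23: $t4=23
after li $t2, 19: $t2=19
after xor $t2, $t2, 6: $t2=19^6=21
after mul $t4, $t4, $t2: $t4=23*21=483
after or $t2, $t2, $t4: $t2=21|483=503
cmp $t2, $t4  (cmp 503,483)
beq again: not taken
After step 7: $t2 = 503.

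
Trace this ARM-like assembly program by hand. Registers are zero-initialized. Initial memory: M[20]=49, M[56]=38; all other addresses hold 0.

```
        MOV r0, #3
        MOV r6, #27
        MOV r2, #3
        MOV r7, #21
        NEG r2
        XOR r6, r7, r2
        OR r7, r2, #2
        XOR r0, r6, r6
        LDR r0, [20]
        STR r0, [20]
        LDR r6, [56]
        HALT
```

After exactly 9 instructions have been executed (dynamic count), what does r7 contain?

-1

r0=3
r6=27
r2=3
r7=21
r2=-(3)=-3
r6=21^(-3)=-24
r7=(-3)|2=-1
r0=(-24)^(-24)=0
r0=M[20]=49
After step 9: r7 = -1.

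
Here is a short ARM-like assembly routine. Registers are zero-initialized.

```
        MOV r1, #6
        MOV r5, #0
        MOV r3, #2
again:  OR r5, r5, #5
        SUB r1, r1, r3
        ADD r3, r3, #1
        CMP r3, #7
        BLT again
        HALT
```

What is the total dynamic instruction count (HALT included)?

MOV r1, #6 → r1=6
MOV r5, #0 → r5=0
MOV r3, #2 → r3=2
OR r5, r5, #5 → r5=0|5=5
SUB r1, r1, r3 → r1=6-2=4
ADD r3, r3, #1 → r3=2+1=3
CMP r3, #7  (cmp 3,7)
BLT again: taken
OR r5, r5, #5 → r5=5|5=5
SUB r1, r1, r3 → r1=4-3=1
ADD r3, r3, #1 → r3=3+1=4
CMP r3, #7  (cmp 4,7)
BLT again: taken
OR r5, r5, #5 → r5=5|5=5
SUB r1, r1, r3 → r1=1-4=-3
ADD r3, r3, #1 → r3=4+1=5
CMP r3, #7  (cmp 5,7)
BLT again: taken
OR r5, r5, #5 → r5=5|5=5
SUB r1, r1, r3 → r1=(-3)-5=-8
ADD r3, r3, #1 → r3=5+1=6
CMP r3, #7  (cmp 6,7)
BLT again: taken
OR r5, r5, #5 → r5=5|5=5
SUB r1, r1, r3 → r1=(-8)-6=-14
ADD r3, r3, #1 → r3=6+1=7
CMP r3, #7  (cmp 7,7)
BLT again: not taken
halt.
Total executed instructions: 29.

29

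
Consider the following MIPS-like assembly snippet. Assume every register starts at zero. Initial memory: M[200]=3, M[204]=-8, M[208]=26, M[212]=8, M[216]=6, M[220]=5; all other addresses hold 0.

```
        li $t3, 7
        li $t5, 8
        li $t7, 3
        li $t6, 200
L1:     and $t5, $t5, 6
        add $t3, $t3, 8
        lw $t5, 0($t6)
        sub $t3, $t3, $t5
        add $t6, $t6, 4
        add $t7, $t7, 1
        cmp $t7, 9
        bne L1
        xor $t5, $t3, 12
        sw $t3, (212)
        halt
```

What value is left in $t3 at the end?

after li $t3, 7: $t3=7
after li $t5, 8: $t5=8
after li $t7, 3: $t7=3
after li $t6, 200: $t6=200
after and $t5, $t5, 6: $t5=8&6=0
after add $t3, $t3, 8: $t3=7+8=15
after lw $t5, 0($t6): $t5=M[200]=3
after sub $t3, $t3, $t5: $t3=15-3=12
after add $t6, $t6, 4: $t6=200+4=204
after add $t7, $t7, 1: $t7=3+1=4
cmp $t7, 9  (cmp 4,9)
bne L1: taken
after and $t5, $t5, 6: $t5=3&6=2
after add $t3, $t3, 8: $t3=12+8=20
after lw $t5, 0($t6): $t5=M[204]=-8
after sub $t3, $t3, $t5: $t3=20-(-8)=28
after add $t6, $t6, 4: $t6=204+4=208
after add $t7, $t7, 1: $t7=4+1=5
cmp $t7, 9  (cmp 5,9)
bne L1: taken
after and $t5, $t5, 6: $t5=(-8)&6=0
after add $t3, $t3, 8: $t3=28+8=36
after lw $t5, 0($t6): $t5=M[208]=26
after sub $t3, $t3, $t5: $t3=36-26=10
after add $t6, $t6, 4: $t6=208+4=212
after add $t7, $t7, 1: $t7=5+1=6
cmp $t7, 9  (cmp 6,9)
bne L1: taken
after and $t5, $t5, 6: $t5=26&6=2
after add $t3, $t3, 8: $t3=10+8=18
after lw $t5, 0($t6): $t5=M[212]=8
after sub $t3, $t3, $t5: $t3=18-8=10
after add $t6, $t6, 4: $t6=212+4=216
after add $t7, $t7, 1: $t7=6+1=7
cmp $t7, 9  (cmp 7,9)
bne L1: taken
after and $t5, $t5, 6: $t5=8&6=0
after add $t3, $t3, 8: $t3=10+8=18
after lw $t5, 0($t6): $t5=M[216]=6
after sub $t3, $t3, $t5: $t3=18-6=12
after add $t6, $t6, 4: $t6=216+4=220
after add $t7, $t7, 1: $t7=7+1=8
cmp $t7, 9  (cmp 8,9)
bne L1: taken
after and $t5, $t5, 6: $t5=6&6=6
after add $t3, $t3, 8: $t3=12+8=20
after lw $t5, 0($t6): $t5=M[220]=5
after sub $t3, $t3, $t5: $t3=20-5=15
after add $t6, $t6, 4: $t6=220+4=224
after add $t7, $t7, 1: $t7=8+1=9
cmp $t7, 9  (cmp 9,9)
bne L1: not taken
after xor $t5, $t3, 12: $t5=15^12=3
sw $t3, (212) → M[212]=15
halt.

15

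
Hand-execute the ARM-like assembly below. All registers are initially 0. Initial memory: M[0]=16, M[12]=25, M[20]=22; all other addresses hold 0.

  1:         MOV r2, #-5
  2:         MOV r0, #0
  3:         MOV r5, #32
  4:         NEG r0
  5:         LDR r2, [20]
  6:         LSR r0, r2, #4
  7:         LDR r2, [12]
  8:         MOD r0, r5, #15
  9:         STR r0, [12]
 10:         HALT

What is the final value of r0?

after MOV r2, #-5: r2=-5
after MOV r0, #0: r0=0
after MOV r5, #32: r5=32
after NEG r0: r0=-(0)=0
after LDR r2, [20]: r2=M[20]=22
after LSR r0, r2, #4: r0=22>>4=1
after LDR r2, [12]: r2=M[12]=25
after MOD r0, r5, #15: r0=32%15=2
STR r0, [12] → M[12]=2
halt.

2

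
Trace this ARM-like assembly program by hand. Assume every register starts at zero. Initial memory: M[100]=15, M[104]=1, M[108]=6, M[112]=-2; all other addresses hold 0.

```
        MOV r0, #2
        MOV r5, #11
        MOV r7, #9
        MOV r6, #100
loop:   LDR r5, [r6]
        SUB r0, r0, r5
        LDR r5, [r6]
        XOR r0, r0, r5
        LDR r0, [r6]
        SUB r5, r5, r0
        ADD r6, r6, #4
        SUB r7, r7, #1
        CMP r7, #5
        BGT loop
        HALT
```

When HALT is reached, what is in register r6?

MOV r0, #2 → r0=2
MOV r5, #11 → r5=11
MOV r7, #9 → r7=9
MOV r6, #100 → r6=100
LDR r5, [r6] → r5=M[100]=15
SUB r0, r0, r5 → r0=2-15=-13
LDR r5, [r6] → r5=M[100]=15
XOR r0, r0, r5 → r0=(-13)^15=-4
LDR r0, [r6] → r0=M[100]=15
SUB r5, r5, r0 → r5=15-15=0
ADD r6, r6, #4 → r6=100+4=104
SUB r7, r7, #1 → r7=9-1=8
CMP r7, #5  (cmp 8,5)
BGT loop: taken
LDR r5, [r6] → r5=M[104]=1
SUB r0, r0, r5 → r0=15-1=14
LDR r5, [r6] → r5=M[104]=1
XOR r0, r0, r5 → r0=14^1=15
LDR r0, [r6] → r0=M[104]=1
SUB r5, r5, r0 → r5=1-1=0
ADD r6, r6, #4 → r6=104+4=108
SUB r7, r7, #1 → r7=8-1=7
CMP r7, #5  (cmp 7,5)
BGT loop: taken
LDR r5, [r6] → r5=M[108]=6
SUB r0, r0, r5 → r0=1-6=-5
LDR r5, [r6] → r5=M[108]=6
XOR r0, r0, r5 → r0=(-5)^6=-3
LDR r0, [r6] → r0=M[108]=6
SUB r5, r5, r0 → r5=6-6=0
ADD r6, r6, #4 → r6=108+4=112
SUB r7, r7, #1 → r7=7-1=6
CMP r7, #5  (cmp 6,5)
BGT loop: taken
LDR r5, [r6] → r5=M[112]=-2
SUB r0, r0, r5 → r0=6-(-2)=8
LDR r5, [r6] → r5=M[112]=-2
XOR r0, r0, r5 → r0=8^(-2)=-10
LDR r0, [r6] → r0=M[112]=-2
SUB r5, r5, r0 → r5=(-2)-(-2)=0
ADD r6, r6, #4 → r6=112+4=116
SUB r7, r7, #1 → r7=6-1=5
CMP r7, #5  (cmp 5,5)
BGT loop: not taken
halt.

116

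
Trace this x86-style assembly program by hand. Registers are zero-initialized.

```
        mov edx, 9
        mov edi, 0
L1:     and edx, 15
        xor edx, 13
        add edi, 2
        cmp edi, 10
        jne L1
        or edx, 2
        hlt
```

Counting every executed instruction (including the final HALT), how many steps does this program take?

29

mov edx, 9 → edx=9
mov edi, 0 → edi=0
and edx, 15 → edx=9&15=9
xor edx, 13 → edx=9^13=4
add edi, 2 → edi=0+2=2
cmp edi, 10  (cmp 2,10)
jne L1: taken
and edx, 15 → edx=4&15=4
xor edx, 13 → edx=4^13=9
add edi, 2 → edi=2+2=4
cmp edi, 10  (cmp 4,10)
jne L1: taken
and edx, 15 → edx=9&15=9
xor edx, 13 → edx=9^13=4
add edi, 2 → edi=4+2=6
cmp edi, 10  (cmp 6,10)
jne L1: taken
and edx, 15 → edx=4&15=4
xor edx, 13 → edx=4^13=9
add edi, 2 → edi=6+2=8
cmp edi, 10  (cmp 8,10)
jne L1: taken
and edx, 15 → edx=9&15=9
xor edx, 13 → edx=9^13=4
add edi, 2 → edi=8+2=10
cmp edi, 10  (cmp 10,10)
jne L1: not taken
or edx, 2 → edx=4|2=6
halt.
Total executed instructions: 29.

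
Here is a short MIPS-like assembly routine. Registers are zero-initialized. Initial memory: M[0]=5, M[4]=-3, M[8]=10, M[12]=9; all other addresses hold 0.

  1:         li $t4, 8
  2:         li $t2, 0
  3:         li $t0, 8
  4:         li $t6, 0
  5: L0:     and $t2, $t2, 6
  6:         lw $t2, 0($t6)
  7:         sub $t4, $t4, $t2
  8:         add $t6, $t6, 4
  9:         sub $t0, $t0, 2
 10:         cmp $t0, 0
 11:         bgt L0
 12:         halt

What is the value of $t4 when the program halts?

$t4=8
$t2=0
$t0=8
$t6=0
$t2=0&6=0
$t2=M[0]=5
$t4=8-5=3
$t6=0+4=4
$t0=8-2=6
cmp $t0, 0  (cmp 6,0)
bgt L0: taken
$t2=5&6=4
$t2=M[4]=-3
$t4=3-(-3)=6
$t6=4+4=8
$t0=6-2=4
cmp $t0, 0  (cmp 4,0)
bgt L0: taken
$t2=(-3)&6=4
$t2=M[8]=10
$t4=6-10=-4
$t6=8+4=12
$t0=4-2=2
cmp $t0, 0  (cmp 2,0)
bgt L0: taken
$t2=10&6=2
$t2=M[12]=9
$t4=(-4)-9=-13
$t6=12+4=16
$t0=2-2=0
cmp $t0, 0  (cmp 0,0)
bgt L0: not taken
halt.

-13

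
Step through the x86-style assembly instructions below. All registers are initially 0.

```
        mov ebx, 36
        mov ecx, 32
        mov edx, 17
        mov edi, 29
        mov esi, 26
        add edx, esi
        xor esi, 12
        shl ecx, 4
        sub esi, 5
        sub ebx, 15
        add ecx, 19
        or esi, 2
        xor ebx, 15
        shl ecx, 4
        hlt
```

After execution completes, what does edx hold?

43

after mov ebx, 36: ebx=36
after mov ecx, 32: ecx=32
after mov edx, 17: edx=17
after mov edi, 29: edi=29
after mov esi, 26: esi=26
after add edx, esi: edx=17+26=43
after xor esi, 12: esi=26^12=22
after shl ecx, 4: ecx=32<<4=512
after sub esi, 5: esi=22-5=17
after sub ebx, 15: ebx=36-15=21
after add ecx, 19: ecx=512+19=531
after or esi, 2: esi=17|2=19
after xor ebx, 15: ebx=21^15=26
after shl ecx, 4: ecx=531<<4=8496
halt.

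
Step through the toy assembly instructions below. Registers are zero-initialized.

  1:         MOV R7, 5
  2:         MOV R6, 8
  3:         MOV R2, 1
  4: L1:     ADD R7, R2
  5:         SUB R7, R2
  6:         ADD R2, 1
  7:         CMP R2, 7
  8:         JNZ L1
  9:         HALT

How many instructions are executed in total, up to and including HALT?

after MOV R7, 5: R7=5
after MOV R6, 8: R6=8
after MOV R2, 1: R2=1
after ADD R7, R2: R7=5+1=6
after SUB R7, R2: R7=6-1=5
after ADD R2, 1: R2=1+1=2
CMP R2, 7  (cmp 2,7)
JNZ L1: taken
after ADD R7, R2: R7=5+2=7
after SUB R7, R2: R7=7-2=5
after ADD R2, 1: R2=2+1=3
CMP R2, 7  (cmp 3,7)
JNZ L1: taken
after ADD R7, R2: R7=5+3=8
after SUB R7, R2: R7=8-3=5
after ADD R2, 1: R2=3+1=4
CMP R2, 7  (cmp 4,7)
JNZ L1: taken
after ADD R7, R2: R7=5+4=9
after SUB R7, R2: R7=9-4=5
after ADD R2, 1: R2=4+1=5
CMP R2, 7  (cmp 5,7)
JNZ L1: taken
after ADD R7, R2: R7=5+5=10
after SUB R7, R2: R7=10-5=5
after ADD R2, 1: R2=5+1=6
CMP R2, 7  (cmp 6,7)
JNZ L1: taken
after ADD R7, R2: R7=5+6=11
after SUB R7, R2: R7=11-6=5
after ADD R2, 1: R2=6+1=7
CMP R2, 7  (cmp 7,7)
JNZ L1: not taken
halt.
Total executed instructions: 34.

34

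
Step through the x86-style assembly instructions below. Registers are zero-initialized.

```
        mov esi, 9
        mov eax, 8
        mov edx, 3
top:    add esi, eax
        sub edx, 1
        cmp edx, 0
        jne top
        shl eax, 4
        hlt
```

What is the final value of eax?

128

mov esi, 9 → esi=9
mov eax, 8 → eax=8
mov edx, 3 → edx=3
add esi, eax → esi=9+8=17
sub edx, 1 → edx=3-1=2
cmp edx, 0  (cmp 2,0)
jne top: taken
add esi, eax → esi=17+8=25
sub edx, 1 → edx=2-1=1
cmp edx, 0  (cmp 1,0)
jne top: taken
add esi, eax → esi=25+8=33
sub edx, 1 → edx=1-1=0
cmp edx, 0  (cmp 0,0)
jne top: not taken
shl eax, 4 → eax=8<<4=128
halt.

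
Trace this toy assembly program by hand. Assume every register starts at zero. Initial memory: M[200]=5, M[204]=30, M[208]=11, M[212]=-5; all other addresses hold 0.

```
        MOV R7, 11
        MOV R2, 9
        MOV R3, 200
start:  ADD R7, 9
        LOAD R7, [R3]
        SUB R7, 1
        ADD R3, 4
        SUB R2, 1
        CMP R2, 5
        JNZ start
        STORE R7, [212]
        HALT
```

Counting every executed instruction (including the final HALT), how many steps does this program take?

R7=11
R2=9
R3=200
R7=11+9=20
R7=M[200]=5
R7=5-1=4
R3=200+4=204
R2=9-1=8
CMP R2, 5  (cmp 8,5)
JNZ start: taken
R7=4+9=13
R7=M[204]=30
R7=30-1=29
R3=204+4=208
R2=8-1=7
CMP R2, 5  (cmp 7,5)
JNZ start: taken
R7=29+9=38
R7=M[208]=11
R7=11-1=10
R3=208+4=212
R2=7-1=6
CMP R2, 5  (cmp 6,5)
JNZ start: taken
R7=10+9=19
R7=M[212]=-5
R7=(-5)-1=-6
R3=212+4=216
R2=6-1=5
CMP R2, 5  (cmp 5,5)
JNZ start: not taken
STORE R7, [212] → M[212]=-6
halt.
Total executed instructions: 33.

33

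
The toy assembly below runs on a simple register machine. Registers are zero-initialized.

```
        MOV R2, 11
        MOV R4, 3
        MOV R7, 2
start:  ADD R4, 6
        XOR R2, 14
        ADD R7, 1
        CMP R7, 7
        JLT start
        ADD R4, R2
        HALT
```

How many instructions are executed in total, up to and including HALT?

R2=11
R4=3
R7=2
R4=3+6=9
R2=11^14=5
R7=2+1=3
CMP R7, 7  (cmp 3,7)
JLT start: taken
R4=9+6=15
R2=5^14=11
R7=3+1=4
CMP R7, 7  (cmp 4,7)
JLT start: taken
R4=15+6=21
R2=11^14=5
R7=4+1=5
CMP R7, 7  (cmp 5,7)
JLT start: taken
R4=21+6=27
R2=5^14=11
R7=5+1=6
CMP R7, 7  (cmp 6,7)
JLT start: taken
R4=27+6=33
R2=11^14=5
R7=6+1=7
CMP R7, 7  (cmp 7,7)
JLT start: not taken
R4=33+5=38
halt.
Total executed instructions: 30.

30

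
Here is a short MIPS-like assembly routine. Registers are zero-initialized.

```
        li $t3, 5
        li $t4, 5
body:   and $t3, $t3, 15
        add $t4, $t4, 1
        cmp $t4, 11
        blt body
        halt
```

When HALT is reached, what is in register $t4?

after li $t3, 5: $t3=5
after li $t4, 5: $t4=5
after and $t3, $t3, 15: $t3=5&15=5
after add $t4, $t4, 1: $t4=5+1=6
cmp $t4, 11  (cmp 6,11)
blt body: taken
after and $t3, $t3, 15: $t3=5&15=5
after add $t4, $t4, 1: $t4=6+1=7
cmp $t4, 11  (cmp 7,11)
blt body: taken
after and $t3, $t3, 15: $t3=5&15=5
after add $t4, $t4, 1: $t4=7+1=8
cmp $t4, 11  (cmp 8,11)
blt body: taken
after and $t3, $t3, 15: $t3=5&15=5
after add $t4, $t4, 1: $t4=8+1=9
cmp $t4, 11  (cmp 9,11)
blt body: taken
after and $t3, $t3, 15: $t3=5&15=5
after add $t4, $t4, 1: $t4=9+1=10
cmp $t4, 11  (cmp 10,11)
blt body: taken
after and $t3, $t3, 15: $t3=5&15=5
after add $t4, $t4, 1: $t4=10+1=11
cmp $t4, 11  (cmp 11,11)
blt body: not taken
halt.

11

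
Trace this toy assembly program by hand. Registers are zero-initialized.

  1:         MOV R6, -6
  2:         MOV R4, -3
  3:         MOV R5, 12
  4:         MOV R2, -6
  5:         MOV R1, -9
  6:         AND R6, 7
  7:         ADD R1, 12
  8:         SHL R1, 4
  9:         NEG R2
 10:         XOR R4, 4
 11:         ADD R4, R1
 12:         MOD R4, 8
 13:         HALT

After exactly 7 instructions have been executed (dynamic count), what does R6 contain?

2

MOV R6, -6 → R6=-6
MOV R4, -3 → R4=-3
MOV R5, 12 → R5=12
MOV R2, -6 → R2=-6
MOV R1, -9 → R1=-9
AND R6, 7 → R6=(-6)&7=2
ADD R1, 12 → R1=(-9)+12=3
After step 7: R6 = 2.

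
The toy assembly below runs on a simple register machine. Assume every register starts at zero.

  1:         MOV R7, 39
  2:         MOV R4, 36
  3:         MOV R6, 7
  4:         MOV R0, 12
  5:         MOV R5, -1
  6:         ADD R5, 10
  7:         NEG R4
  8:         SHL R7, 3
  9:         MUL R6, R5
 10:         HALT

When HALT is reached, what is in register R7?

312

MOV R7, 39 → R7=39
MOV R4, 36 → R4=36
MOV R6, 7 → R6=7
MOV R0, 12 → R0=12
MOV R5, -1 → R5=-1
ADD R5, 10 → R5=(-1)+10=9
NEG R4 → R4=-(36)=-36
SHL R7, 3 → R7=39<<3=312
MUL R6, R5 → R6=7*9=63
halt.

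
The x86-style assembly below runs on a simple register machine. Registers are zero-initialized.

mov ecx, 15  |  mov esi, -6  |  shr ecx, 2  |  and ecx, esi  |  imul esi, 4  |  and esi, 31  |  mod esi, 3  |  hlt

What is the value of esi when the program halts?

after mov ecx, 15: ecx=15
after mov esi, -6: esi=-6
after shr ecx, 2: ecx=15>>2=3
after and ecx, esi: ecx=3&(-6)=2
after imul esi, 4: esi=(-6)*4=-24
after and esi, 31: esi=(-24)&31=8
after mod esi, 3: esi=8%3=2
halt.

2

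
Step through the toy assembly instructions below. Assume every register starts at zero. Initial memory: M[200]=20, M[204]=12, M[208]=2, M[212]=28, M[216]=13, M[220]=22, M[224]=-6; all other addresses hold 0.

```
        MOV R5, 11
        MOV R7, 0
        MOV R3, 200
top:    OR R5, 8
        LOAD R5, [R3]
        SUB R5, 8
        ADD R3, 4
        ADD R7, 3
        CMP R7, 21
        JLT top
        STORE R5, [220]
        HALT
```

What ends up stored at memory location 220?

-14

MOV R5, 11 → R5=11
MOV R7, 0 → R7=0
MOV R3, 200 → R3=200
OR R5, 8 → R5=11|8=11
LOAD R5, [R3] → R5=M[200]=20
SUB R5, 8 → R5=20-8=12
ADD R3, 4 → R3=200+4=204
ADD R7, 3 → R7=0+3=3
CMP R7, 21  (cmp 3,21)
JLT top: taken
OR R5, 8 → R5=12|8=12
LOAD R5, [R3] → R5=M[204]=12
SUB R5, 8 → R5=12-8=4
ADD R3, 4 → R3=204+4=208
ADD R7, 3 → R7=3+3=6
CMP R7, 21  (cmp 6,21)
JLT top: taken
OR R5, 8 → R5=4|8=12
LOAD R5, [R3] → R5=M[208]=2
SUB R5, 8 → R5=2-8=-6
ADD R3, 4 → R3=208+4=212
ADD R7, 3 → R7=6+3=9
CMP R7, 21  (cmp 9,21)
JLT top: taken
OR R5, 8 → R5=(-6)|8=-6
LOAD R5, [R3] → R5=M[212]=28
SUB R5, 8 → R5=28-8=20
ADD R3, 4 → R3=212+4=216
ADD R7, 3 → R7=9+3=12
CMP R7, 21  (cmp 12,21)
JLT top: taken
OR R5, 8 → R5=20|8=28
LOAD R5, [R3] → R5=M[216]=13
SUB R5, 8 → R5=13-8=5
ADD R3, 4 → R3=216+4=220
ADD R7, 3 → R7=12+3=15
CMP R7, 21  (cmp 15,21)
JLT top: taken
OR R5, 8 → R5=5|8=13
LOAD R5, [R3] → R5=M[220]=22
SUB R5, 8 → R5=22-8=14
ADD R3, 4 → R3=220+4=224
ADD R7, 3 → R7=15+3=18
CMP R7, 21  (cmp 18,21)
JLT top: taken
OR R5, 8 → R5=14|8=14
LOAD R5, [R3] → R5=M[224]=-6
SUB R5, 8 → R5=(-6)-8=-14
ADD R3, 4 → R3=224+4=228
ADD R7, 3 → R7=18+3=21
CMP R7, 21  (cmp 21,21)
JLT top: not taken
STORE R5, [220] → M[220]=-14
halt.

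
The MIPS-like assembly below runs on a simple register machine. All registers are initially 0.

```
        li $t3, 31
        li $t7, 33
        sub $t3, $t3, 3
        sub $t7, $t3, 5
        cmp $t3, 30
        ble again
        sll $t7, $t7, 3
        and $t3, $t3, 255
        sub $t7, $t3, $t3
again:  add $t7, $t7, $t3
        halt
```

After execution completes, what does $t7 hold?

51

li $t3, 31 → $t3=31
li $t7, 33 → $t7=33
sub $t3, $t3, 3 → $t3=31-3=28
sub $t7, $t3, 5 → $t7=28-5=23
cmp $t3, 30  (cmp 28,30)
ble again: taken
add $t7, $t7, $t3 → $t7=23+28=51
halt.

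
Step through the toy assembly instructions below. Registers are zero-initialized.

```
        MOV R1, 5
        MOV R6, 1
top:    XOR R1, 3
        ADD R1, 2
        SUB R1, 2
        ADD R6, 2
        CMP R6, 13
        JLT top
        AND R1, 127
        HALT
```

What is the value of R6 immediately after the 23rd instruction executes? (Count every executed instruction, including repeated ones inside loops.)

7

R1=5
R6=1
R1=5^3=6
R1=6+2=8
R1=8-2=6
R6=1+2=3
CMP R6, 13  (cmp 3,13)
JLT top: taken
R1=6^3=5
R1=5+2=7
R1=7-2=5
R6=3+2=5
CMP R6, 13  (cmp 5,13)
JLT top: taken
R1=5^3=6
R1=6+2=8
R1=8-2=6
R6=5+2=7
CMP R6, 13  (cmp 7,13)
JLT top: taken
R1=6^3=5
R1=5+2=7
R1=7-2=5
After step 23: R6 = 7.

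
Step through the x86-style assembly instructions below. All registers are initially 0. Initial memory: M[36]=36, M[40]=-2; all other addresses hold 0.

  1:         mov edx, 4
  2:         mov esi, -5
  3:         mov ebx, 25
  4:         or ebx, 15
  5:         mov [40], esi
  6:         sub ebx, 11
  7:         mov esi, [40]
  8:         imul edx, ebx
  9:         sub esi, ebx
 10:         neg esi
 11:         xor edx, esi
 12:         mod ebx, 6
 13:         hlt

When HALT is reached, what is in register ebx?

edx=4
esi=-5
ebx=25
ebx=25|15=31
mov [40], esi → M[40]=-5
ebx=31-11=20
esi=M[40]=-5
edx=4*20=80
esi=(-5)-20=-25
esi=-(-25)=25
edx=80^25=73
ebx=20%6=2
halt.

2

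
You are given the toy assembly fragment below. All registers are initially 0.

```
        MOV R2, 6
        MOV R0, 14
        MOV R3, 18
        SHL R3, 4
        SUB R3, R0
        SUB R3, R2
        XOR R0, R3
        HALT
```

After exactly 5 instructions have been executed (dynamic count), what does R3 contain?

after MOV R2, 6: R2=6
after MOV R0, 14: R0=14
after MOV R3, 18: R3=18
after SHL R3, 4: R3=18<<4=288
after SUB R3, R0: R3=288-14=274
After step 5: R3 = 274.

274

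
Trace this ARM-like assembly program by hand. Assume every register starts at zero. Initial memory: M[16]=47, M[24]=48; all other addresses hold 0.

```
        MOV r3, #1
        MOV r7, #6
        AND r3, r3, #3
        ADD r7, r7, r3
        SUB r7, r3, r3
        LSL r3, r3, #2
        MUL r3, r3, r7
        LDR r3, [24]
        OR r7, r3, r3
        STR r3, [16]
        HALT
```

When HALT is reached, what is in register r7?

after MOV r3, #1: r3=1
after MOV r7, #6: r7=6
after AND r3, r3, #3: r3=1&3=1
after ADD r7, r7, r3: r7=6+1=7
after SUB r7, r3, r3: r7=1-1=0
after LSL r3, r3, #2: r3=1<<2=4
after MUL r3, r3, r7: r3=4*0=0
after LDR r3, [24]: r3=M[24]=48
after OR r7, r3, r3: r7=48|48=48
STR r3, [16] → M[16]=48
halt.

48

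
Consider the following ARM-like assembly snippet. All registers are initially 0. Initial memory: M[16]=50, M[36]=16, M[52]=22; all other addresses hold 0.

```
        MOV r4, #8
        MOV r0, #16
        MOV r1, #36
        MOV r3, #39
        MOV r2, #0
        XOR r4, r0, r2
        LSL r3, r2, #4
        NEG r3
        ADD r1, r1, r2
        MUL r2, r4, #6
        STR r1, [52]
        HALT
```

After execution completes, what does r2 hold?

after MOV r4, #8: r4=8
after MOV r0, #16: r0=16
after MOV r1, #36: r1=36
after MOV r3, #39: r3=39
after MOV r2, #0: r2=0
after XOR r4, r0, r2: r4=16^0=16
after LSL r3, r2, #4: r3=0<<4=0
after NEG r3: r3=-(0)=0
after ADD r1, r1, r2: r1=36+0=36
after MUL r2, r4, #6: r2=16*6=96
STR r1, [52] → M[52]=36
halt.

96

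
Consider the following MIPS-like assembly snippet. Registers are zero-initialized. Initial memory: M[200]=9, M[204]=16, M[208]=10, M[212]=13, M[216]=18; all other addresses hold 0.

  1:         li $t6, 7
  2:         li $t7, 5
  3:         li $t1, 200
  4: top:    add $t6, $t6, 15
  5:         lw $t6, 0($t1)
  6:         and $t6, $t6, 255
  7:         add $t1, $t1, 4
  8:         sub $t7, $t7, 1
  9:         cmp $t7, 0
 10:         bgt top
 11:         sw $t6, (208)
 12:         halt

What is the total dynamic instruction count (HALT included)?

after li $t6, 7: $t6=7
after li $t7, 5: $t7=5
after li $t1, 200: $t1=200
after add $t6, $t6, 15: $t6=7+15=22
after lw $t6, 0($t1): $t6=M[200]=9
after and $t6, $t6, 255: $t6=9&255=9
after add $t1, $t1, 4: $t1=200+4=204
after sub $t7, $t7, 1: $t7=5-1=4
cmp $t7, 0  (cmp 4,0)
bgt top: taken
after add $t6, $t6, 15: $t6=9+15=24
after lw $t6, 0($t1): $t6=M[204]=16
after and $t6, $t6, 255: $t6=16&255=16
after add $t1, $t1, 4: $t1=204+4=208
after sub $t7, $t7, 1: $t7=4-1=3
cmp $t7, 0  (cmp 3,0)
bgt top: taken
after add $t6, $t6, 15: $t6=16+15=31
after lw $t6, 0($t1): $t6=M[208]=10
after and $t6, $t6, 255: $t6=10&255=10
after add $t1, $t1, 4: $t1=208+4=212
after sub $t7, $t7, 1: $t7=3-1=2
cmp $t7, 0  (cmp 2,0)
bgt top: taken
after add $t6, $t6, 15: $t6=10+15=25
after lw $t6, 0($t1): $t6=M[212]=13
after and $t6, $t6, 255: $t6=13&255=13
after add $t1, $t1, 4: $t1=212+4=216
after sub $t7, $t7, 1: $t7=2-1=1
cmp $t7, 0  (cmp 1,0)
bgt top: taken
after add $t6, $t6, 15: $t6=13+15=28
after lw $t6, 0($t1): $t6=M[216]=18
after and $t6, $t6, 255: $t6=18&255=18
after add $t1, $t1, 4: $t1=216+4=220
after sub $t7, $t7, 1: $t7=1-1=0
cmp $t7, 0  (cmp 0,0)
bgt top: not taken
sw $t6, (208) → M[208]=18
halt.
Total executed instructions: 40.

40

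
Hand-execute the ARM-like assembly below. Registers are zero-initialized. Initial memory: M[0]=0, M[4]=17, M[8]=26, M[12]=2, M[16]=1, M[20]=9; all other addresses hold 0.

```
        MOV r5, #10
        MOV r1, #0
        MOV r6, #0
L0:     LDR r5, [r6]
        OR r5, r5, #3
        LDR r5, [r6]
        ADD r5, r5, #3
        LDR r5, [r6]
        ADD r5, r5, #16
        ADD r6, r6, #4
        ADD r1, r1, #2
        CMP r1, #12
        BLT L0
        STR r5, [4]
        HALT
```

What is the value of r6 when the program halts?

after MOV r5, #10: r5=10
after MOV r1, #0: r1=0
after MOV r6, #0: r6=0
after LDR r5, [r6]: r5=M[0]=0
after OR r5, r5, #3: r5=0|3=3
after LDR r5, [r6]: r5=M[0]=0
after ADD r5, r5, #3: r5=0+3=3
after LDR r5, [r6]: r5=M[0]=0
after ADD r5, r5, #16: r5=0+16=16
after ADD r6, r6, #4: r6=0+4=4
after ADD r1, r1, #2: r1=0+2=2
CMP r1, #12  (cmp 2,12)
BLT L0: taken
after LDR r5, [r6]: r5=M[4]=17
after OR r5, r5, #3: r5=17|3=19
after LDR r5, [r6]: r5=M[4]=17
after ADD r5, r5, #3: r5=17+3=20
after LDR r5, [r6]: r5=M[4]=17
after ADD r5, r5, #16: r5=17+16=33
after ADD r6, r6, #4: r6=4+4=8
after ADD r1, r1, #2: r1=2+2=4
CMP r1, #12  (cmp 4,12)
BLT L0: taken
after LDR r5, [r6]: r5=M[8]=26
after OR r5, r5, #3: r5=26|3=27
after LDR r5, [r6]: r5=M[8]=26
after ADD r5, r5, #3: r5=26+3=29
after LDR r5, [r6]: r5=M[8]=26
after ADD r5, r5, #16: r5=26+16=42
after ADD r6, r6, #4: r6=8+4=12
after ADD r1, r1, #2: r1=4+2=6
CMP r1, #12  (cmp 6,12)
BLT L0: taken
after LDR r5, [r6]: r5=M[12]=2
after OR r5, r5, #3: r5=2|3=3
after LDR r5, [r6]: r5=M[12]=2
after ADD r5, r5, #3: r5=2+3=5
after LDR r5, [r6]: r5=M[12]=2
after ADD r5, r5, #16: r5=2+16=18
after ADD r6, r6, #4: r6=12+4=16
after ADD r1, r1, #2: r1=6+2=8
CMP r1, #12  (cmp 8,12)
BLT L0: taken
after LDR r5, [r6]: r5=M[16]=1
after OR r5, r5, #3: r5=1|3=3
after LDR r5, [r6]: r5=M[16]=1
after ADD r5, r5, #3: r5=1+3=4
after LDR r5, [r6]: r5=M[16]=1
after ADD r5, r5, #16: r5=1+16=17
after ADD r6, r6, #4: r6=16+4=20
after ADD r1, r1, #2: r1=8+2=10
CMP r1, #12  (cmp 10,12)
BLT L0: taken
after LDR r5, [r6]: r5=M[20]=9
after OR r5, r5, #3: r5=9|3=11
after LDR r5, [r6]: r5=M[20]=9
after ADD r5, r5, #3: r5=9+3=12
after LDR r5, [r6]: r5=M[20]=9
after ADD r5, r5, #16: r5=9+16=25
after ADD r6, r6, #4: r6=20+4=24
after ADD r1, r1, #2: r1=10+2=12
CMP r1, #12  (cmp 12,12)
BLT L0: not taken
STR r5, [4] → M[4]=25
halt.

24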